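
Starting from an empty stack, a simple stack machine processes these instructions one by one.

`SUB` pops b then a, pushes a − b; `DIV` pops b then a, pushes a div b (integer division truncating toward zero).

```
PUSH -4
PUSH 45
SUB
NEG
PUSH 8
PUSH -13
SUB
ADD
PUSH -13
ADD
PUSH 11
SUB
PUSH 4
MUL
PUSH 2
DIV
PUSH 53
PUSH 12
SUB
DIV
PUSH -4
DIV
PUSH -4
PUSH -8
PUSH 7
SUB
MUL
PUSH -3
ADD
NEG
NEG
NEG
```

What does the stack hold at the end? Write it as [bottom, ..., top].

PUSH -4  : -4
PUSH 45  : -4 45
SUB      : -49
NEG      : 49
PUSH 8   : 49 8
PUSH -13 : 49 8 -13
SUB      : 49 21
ADD      : 70
PUSH -13 : 70 -13
ADD      : 57
PUSH 11  : 57 11
SUB      : 46
PUSH 4   : 46 4
MUL      : 184
PUSH 2   : 184 2
DIV      : 92
PUSH 53  : 92 53
PUSH 12  : 92 53 12
SUB      : 92 41
DIV      : 2
PUSH -4  : 2 -4
DIV      : 0
PUSH -4  : 0 -4
PUSH -8  : 0 -4 -8
PUSH 7   : 0 -4 -8 7
SUB      : 0 -4 -15
MUL      : 0 60
PUSH -3  : 0 60 -3
ADD      : 0 57
NEG      : 0 -57
NEG      : 0 57
NEG      : 0 -57

[0, -57]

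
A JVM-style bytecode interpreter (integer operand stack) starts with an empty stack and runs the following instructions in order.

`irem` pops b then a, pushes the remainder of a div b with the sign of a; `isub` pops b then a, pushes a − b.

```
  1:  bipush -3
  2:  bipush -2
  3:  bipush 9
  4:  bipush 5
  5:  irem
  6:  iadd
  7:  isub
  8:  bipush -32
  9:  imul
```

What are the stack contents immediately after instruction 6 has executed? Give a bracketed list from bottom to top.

bipush -3 -> -3
bipush -2 -> -3 -2
bipush 9  -> -3 -2 9
bipush 5  -> -3 -2 9 5
irem      -> -3 -2 4
iadd      -> -3 2

[-3, 2]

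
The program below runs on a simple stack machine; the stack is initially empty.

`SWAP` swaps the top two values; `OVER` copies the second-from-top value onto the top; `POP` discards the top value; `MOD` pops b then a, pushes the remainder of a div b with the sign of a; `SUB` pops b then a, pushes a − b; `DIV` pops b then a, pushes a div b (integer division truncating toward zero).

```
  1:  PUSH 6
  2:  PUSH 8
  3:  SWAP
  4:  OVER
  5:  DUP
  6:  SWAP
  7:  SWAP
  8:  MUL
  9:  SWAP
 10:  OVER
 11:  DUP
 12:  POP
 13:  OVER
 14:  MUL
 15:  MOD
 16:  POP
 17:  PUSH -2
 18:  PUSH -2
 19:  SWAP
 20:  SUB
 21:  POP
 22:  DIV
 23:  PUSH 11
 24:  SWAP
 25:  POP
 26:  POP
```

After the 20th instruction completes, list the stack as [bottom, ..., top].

PUSH 6  → 6
PUSH 8  → 6 8
SWAP    → 8 6
OVER    → 8 6 8
DUP     → 8 6 8 8
SWAP    → 8 6 8 8
SWAP    → 8 6 8 8
MUL     → 8 6 64
SWAP    → 8 64 6
OVER    → 8 64 6 64
DUP     → 8 64 6 64 64
POP     → 8 64 6 64
OVER    → 8 64 6 64 6
MUL     → 8 64 6 384
MOD     → 8 64 6
POP     → 8 64
PUSH -2 → 8 64 -2
PUSH -2 → 8 64 -2 -2
SWAP    → 8 64 -2 -2
SUB     → 8 64 0

[8, 64, 0]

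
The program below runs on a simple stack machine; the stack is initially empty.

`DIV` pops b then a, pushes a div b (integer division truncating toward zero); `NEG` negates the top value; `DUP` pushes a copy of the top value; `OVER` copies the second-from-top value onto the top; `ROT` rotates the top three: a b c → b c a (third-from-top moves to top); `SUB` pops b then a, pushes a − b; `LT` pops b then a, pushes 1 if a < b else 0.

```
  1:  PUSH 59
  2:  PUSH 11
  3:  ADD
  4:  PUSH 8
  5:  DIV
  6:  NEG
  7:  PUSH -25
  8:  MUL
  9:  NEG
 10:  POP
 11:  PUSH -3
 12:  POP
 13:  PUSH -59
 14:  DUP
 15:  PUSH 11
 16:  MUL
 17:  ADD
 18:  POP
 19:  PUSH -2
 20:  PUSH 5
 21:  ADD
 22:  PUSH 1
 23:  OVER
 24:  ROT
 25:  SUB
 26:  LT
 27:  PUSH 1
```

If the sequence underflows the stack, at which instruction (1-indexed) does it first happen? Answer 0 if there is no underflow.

0

PUSH 59  -> 59
PUSH 11  -> 59 11
ADD      -> 70
PUSH 8   -> 70 8
DIV      -> 8
NEG      -> -8
PUSH -25 -> -8 -25
MUL      -> 200
NEG      -> -200
POP      -> (empty)
PUSH -3  -> -3
POP      -> (empty)
PUSH -59 -> -59
DUP      -> -59 -59
PUSH 11  -> -59 -59 11
MUL      -> -59 -649
ADD      -> -708
POP      -> (empty)
PUSH -2  -> -2
PUSH 5   -> -2 5
ADD      -> 3
PUSH 1   -> 3 1
OVER     -> 3 1 3
ROT      -> 1 3 3
SUB      -> 1 0
LT       -> 0
PUSH 1   -> 0 1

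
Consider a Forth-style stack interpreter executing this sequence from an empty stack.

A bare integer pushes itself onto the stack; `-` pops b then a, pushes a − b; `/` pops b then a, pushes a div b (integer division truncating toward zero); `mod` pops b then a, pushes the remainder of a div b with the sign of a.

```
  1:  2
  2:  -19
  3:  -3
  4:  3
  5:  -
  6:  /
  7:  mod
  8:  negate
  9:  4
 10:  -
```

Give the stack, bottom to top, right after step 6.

[2, 3]

2   : 2
-19 : 2 -19
-3  : 2 -19 -3
3   : 2 -19 -3 3
-   : 2 -19 -6
/   : 2 3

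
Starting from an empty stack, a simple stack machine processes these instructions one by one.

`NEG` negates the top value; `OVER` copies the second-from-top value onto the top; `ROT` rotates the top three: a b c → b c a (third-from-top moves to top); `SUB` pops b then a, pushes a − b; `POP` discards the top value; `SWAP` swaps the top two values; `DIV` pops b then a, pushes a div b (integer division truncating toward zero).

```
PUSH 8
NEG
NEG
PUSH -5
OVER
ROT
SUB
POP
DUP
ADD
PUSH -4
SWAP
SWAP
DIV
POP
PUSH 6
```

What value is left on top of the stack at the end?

PUSH 8   8
NEG      -8
NEG      8
PUSH -5  8 -5
OVER     8 -5 8
ROT      -5 8 8
SUB      -5 0
POP      -5
DUP      -5 -5
ADD      -10
PUSH -4  -10 -4
SWAP     -4 -10
SWAP     -10 -4
DIV      2
POP      (empty)
PUSH 6   6

6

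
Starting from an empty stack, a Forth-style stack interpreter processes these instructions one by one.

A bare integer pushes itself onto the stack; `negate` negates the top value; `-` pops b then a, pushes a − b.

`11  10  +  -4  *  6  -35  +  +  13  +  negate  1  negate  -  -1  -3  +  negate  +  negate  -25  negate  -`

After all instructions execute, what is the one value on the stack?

11     : [11]
10     : [11, 10]
+      : [21]
-4     : [21, -4]
*      : [-84]
6      : [-84, 6]
-35    : [-84, 6, -35]
+      : [-84, -29]
+      : [-113]
13     : [-113, 13]
+      : [-100]
negate : [100]
1      : [100, 1]
negate : [100, -1]
-      : [101]
-1     : [101, -1]
-3     : [101, -1, -3]
+      : [101, -4]
negate : [101, 4]
+      : [105]
negate : [-105]
-25    : [-105, -25]
negate : [-105, 25]
-      : [-130]

-130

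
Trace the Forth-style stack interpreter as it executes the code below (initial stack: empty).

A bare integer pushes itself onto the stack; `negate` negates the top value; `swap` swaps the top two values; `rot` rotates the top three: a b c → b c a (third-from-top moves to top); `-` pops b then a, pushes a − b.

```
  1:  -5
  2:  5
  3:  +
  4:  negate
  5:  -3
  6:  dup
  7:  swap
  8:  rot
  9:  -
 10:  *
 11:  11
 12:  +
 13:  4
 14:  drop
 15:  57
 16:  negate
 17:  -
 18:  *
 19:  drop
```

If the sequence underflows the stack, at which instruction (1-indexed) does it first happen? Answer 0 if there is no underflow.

18

-5      -5
5       -5 5
+       0
negate  0
-3      0 -3
dup     0 -3 -3
swap    0 -3 -3
rot     -3 -3 0
-       -3 -3
*       9
11      9 11
+       20
4       20 4
drop    20
57      20 57
negate  20 -57
-       77
*  — needs 2 operands, stack has 1 → underflow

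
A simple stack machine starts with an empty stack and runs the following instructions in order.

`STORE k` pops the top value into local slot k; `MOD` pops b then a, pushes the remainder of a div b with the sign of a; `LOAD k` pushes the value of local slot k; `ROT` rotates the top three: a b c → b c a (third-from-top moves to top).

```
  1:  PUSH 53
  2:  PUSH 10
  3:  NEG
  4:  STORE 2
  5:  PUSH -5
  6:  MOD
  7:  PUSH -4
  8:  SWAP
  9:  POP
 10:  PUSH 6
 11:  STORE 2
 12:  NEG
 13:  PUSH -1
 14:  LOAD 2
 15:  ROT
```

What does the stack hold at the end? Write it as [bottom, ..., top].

[-1, 6, 4]

PUSH 53 -> 53
PUSH 10 -> 53 10
NEG     -> 53 -10
STORE 2 -> 53
PUSH -5 -> 53 -5
MOD     -> 3
PUSH -4 -> 3 -4
SWAP    -> -4 3
POP     -> -4
PUSH 6  -> -4 6
STORE 2 -> -4
NEG     -> 4
PUSH -1 -> 4 -1
LOAD 2  -> 4 -1 6
ROT     -> -1 6 4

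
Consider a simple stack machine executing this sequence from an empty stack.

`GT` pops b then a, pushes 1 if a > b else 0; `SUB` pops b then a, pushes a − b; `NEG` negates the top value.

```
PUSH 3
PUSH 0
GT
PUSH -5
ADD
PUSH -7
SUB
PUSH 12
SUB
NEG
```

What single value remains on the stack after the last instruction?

PUSH 3  : 3
PUSH 0  : 3 0
GT      : 1
PUSH -5 : 1 -5
ADD     : -4
PUSH -7 : -4 -7
SUB     : 3
PUSH 12 : 3 12
SUB     : -9
NEG     : 9

9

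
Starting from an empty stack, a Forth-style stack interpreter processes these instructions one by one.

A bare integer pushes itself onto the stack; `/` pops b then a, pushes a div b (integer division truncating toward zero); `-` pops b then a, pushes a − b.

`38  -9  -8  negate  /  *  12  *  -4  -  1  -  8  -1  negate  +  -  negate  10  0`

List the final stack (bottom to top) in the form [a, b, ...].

[462, 10, 0]

38     : 38
-9     : 38 -9
-8     : 38 -9 -8
negate : 38 -9 8
/      : 38 -1
*      : -38
12     : -38 12
*      : -456
-4     : -456 -4
-      : -452
1      : -452 1
-      : -453
8      : -453 8
-1     : -453 8 -1
negate : -453 8 1
+      : -453 9
-      : -462
negate : 462
10     : 462 10
0      : 462 10 0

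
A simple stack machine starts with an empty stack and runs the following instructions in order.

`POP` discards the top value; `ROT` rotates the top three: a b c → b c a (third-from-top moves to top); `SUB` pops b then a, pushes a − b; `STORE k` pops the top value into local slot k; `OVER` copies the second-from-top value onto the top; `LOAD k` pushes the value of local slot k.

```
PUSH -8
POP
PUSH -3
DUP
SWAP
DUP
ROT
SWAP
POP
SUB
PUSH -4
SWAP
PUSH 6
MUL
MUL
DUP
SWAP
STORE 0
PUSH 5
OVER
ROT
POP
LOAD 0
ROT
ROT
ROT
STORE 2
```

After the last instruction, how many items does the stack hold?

PUSH -8 → -8
POP     → (empty)
PUSH -3 → -3
DUP     → -3 -3
SWAP    → -3 -3
DUP     → -3 -3 -3
ROT     → -3 -3 -3
SWAP    → -3 -3 -3
POP     → -3 -3
SUB     → 0
PUSH -4 → 0 -4
SWAP    → -4 0
PUSH 6  → -4 0 6
MUL     → -4 0
MUL     → 0
DUP     → 0 0
SWAP    → 0 0
STORE 0 → 0
PUSH 5  → 0 5
OVER    → 0 5 0
ROT     → 5 0 0
POP     → 5 0
LOAD 0  → 5 0 0
ROT     → 0 0 5
ROT     → 0 5 0
ROT     → 5 0 0
STORE 2 → 5 0

2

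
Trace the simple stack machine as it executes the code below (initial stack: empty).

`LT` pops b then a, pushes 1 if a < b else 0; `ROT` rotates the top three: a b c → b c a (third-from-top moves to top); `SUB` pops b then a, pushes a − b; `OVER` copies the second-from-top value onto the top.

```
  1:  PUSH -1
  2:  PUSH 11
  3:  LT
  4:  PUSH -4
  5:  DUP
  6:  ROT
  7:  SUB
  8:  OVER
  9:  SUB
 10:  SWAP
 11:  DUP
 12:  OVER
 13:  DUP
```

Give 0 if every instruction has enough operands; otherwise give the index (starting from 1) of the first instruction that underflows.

PUSH -1 : [-1]
PUSH 11 : [-1, 11]
LT      : [1]
PUSH -4 : [1, -4]
DUP     : [1, -4, -4]
ROT     : [-4, -4, 1]
SUB     : [-4, -5]
OVER    : [-4, -5, -4]
SUB     : [-4, -1]
SWAP    : [-1, -4]
DUP     : [-1, -4, -4]
OVER    : [-1, -4, -4, -4]
DUP     : [-1, -4, -4, -4, -4]

0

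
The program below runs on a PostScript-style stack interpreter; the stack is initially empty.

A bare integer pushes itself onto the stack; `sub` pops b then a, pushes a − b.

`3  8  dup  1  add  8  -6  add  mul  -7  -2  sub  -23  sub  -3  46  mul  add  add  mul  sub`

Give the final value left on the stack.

819

3   -> [3]
8   -> [3, 8]
dup -> [3, 8, 8]
1   -> [3, 8, 8, 1]
add -> [3, 8, 9]
8   -> [3, 8, 9, 8]
-6  -> [3, 8, 9, 8, -6]
add -> [3, 8, 9, 2]
mul -> [3, 8, 18]
-7  -> [3, 8, 18, -7]
-2  -> [3, 8, 18, -7, -2]
sub -> [3, 8, 18, -5]
-23 -> [3, 8, 18, -5, -23]
sub -> [3, 8, 18, 18]
-3  -> [3, 8, 18, 18, -3]
46  -> [3, 8, 18, 18, -3, 46]
mul -> [3, 8, 18, 18, -138]
add -> [3, 8, 18, -120]
add -> [3, 8, -102]
mul -> [3, -816]
sub -> [819]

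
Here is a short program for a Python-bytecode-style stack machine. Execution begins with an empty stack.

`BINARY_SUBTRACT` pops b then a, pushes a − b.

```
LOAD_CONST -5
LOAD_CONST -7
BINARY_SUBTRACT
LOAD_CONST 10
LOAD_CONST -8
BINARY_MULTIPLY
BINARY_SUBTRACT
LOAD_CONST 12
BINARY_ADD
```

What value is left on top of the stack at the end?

LOAD_CONST -5    -5
LOAD_CONST -7    -5 -7
BINARY_SUBTRACT  2
LOAD_CONST 10    2 10
LOAD_CONST -8    2 10 -8
BINARY_MULTIPLY  2 -80
BINARY_SUBTRACT  82
LOAD_CONST 12    82 12
BINARY_ADD       94

94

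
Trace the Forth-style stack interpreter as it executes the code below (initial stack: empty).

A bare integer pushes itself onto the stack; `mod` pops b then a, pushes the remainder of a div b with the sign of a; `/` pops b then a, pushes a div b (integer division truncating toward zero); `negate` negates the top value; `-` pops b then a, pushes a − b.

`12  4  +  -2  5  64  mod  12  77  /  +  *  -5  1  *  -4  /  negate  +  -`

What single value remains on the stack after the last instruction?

27

12     : [12]
4      : [12, 4]
+      : [16]
-2     : [16, -2]
5      : [16, -2, 5]
64     : [16, -2, 5, 64]
mod    : [16, -2, 5]
12     : [16, -2, 5, 12]
77     : [16, -2, 5, 12, 77]
/      : [16, -2, 5, 0]
+      : [16, -2, 5]
*      : [16, -10]
-5     : [16, -10, -5]
1      : [16, -10, -5, 1]
*      : [16, -10, -5]
-4     : [16, -10, -5, -4]
/      : [16, -10, 1]
negate : [16, -10, -1]
+      : [16, -11]
-      : [27]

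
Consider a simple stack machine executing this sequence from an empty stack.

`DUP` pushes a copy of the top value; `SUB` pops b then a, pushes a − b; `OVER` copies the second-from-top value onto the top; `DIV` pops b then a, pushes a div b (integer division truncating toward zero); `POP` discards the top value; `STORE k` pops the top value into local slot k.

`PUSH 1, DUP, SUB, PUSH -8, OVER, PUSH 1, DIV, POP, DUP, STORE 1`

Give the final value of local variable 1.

PUSH 1  -> [1]
DUP     -> [1, 1]
SUB     -> [0]
PUSH -8 -> [0, -8]
OVER    -> [0, -8, 0]
PUSH 1  -> [0, -8, 0, 1]
DIV     -> [0, -8, 0]
POP     -> [0, -8]
DUP     -> [0, -8, -8]
STORE 1 -> [0, -8]

-8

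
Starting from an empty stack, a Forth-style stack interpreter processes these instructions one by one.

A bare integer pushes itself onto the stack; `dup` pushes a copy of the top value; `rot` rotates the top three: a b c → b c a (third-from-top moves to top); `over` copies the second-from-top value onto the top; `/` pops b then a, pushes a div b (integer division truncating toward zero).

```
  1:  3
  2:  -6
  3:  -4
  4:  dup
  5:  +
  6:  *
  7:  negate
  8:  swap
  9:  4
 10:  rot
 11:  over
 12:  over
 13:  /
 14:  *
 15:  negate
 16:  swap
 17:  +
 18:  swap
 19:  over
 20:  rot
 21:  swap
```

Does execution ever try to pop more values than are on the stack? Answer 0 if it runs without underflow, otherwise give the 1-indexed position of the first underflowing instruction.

0

3      : 3
-6     : 3 -6
-4     : 3 -6 -4
dup    : 3 -6 -4 -4
+      : 3 -6 -8
*      : 3 48
negate : 3 -48
swap   : -48 3
4      : -48 3 4
rot    : 3 4 -48
over   : 3 4 -48 4
over   : 3 4 -48 4 -48
/      : 3 4 -48 0
*      : 3 4 0
negate : 3 4 0
swap   : 3 0 4
+      : 3 4
swap   : 4 3
over   : 4 3 4
rot    : 3 4 4
swap   : 3 4 4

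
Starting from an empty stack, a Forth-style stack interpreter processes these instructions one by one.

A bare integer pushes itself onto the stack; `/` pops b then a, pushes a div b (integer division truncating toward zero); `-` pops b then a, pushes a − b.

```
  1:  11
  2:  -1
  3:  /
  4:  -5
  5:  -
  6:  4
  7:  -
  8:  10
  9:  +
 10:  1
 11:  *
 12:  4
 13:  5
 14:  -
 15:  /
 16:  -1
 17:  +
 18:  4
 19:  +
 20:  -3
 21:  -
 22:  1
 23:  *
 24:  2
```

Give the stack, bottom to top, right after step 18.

[-1, 4]

11 → 11
-1 → 11 -1
/  → -11
-5 → -11 -5
-  → -6
4  → -6 4
-  → -10
10 → -10 10
+  → 0
1  → 0 1
*  → 0
4  → 0 4
5  → 0 4 5
-  → 0 -1
/  → 0
-1 → 0 -1
+  → -1
4  → -1 4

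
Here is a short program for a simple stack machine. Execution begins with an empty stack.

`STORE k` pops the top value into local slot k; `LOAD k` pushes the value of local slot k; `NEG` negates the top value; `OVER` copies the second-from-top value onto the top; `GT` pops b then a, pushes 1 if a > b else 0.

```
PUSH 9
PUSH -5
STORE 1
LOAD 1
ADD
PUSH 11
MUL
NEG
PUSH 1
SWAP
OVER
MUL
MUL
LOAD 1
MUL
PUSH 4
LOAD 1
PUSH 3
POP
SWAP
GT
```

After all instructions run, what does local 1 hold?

PUSH 9   [9]
PUSH -5  [9, -5]
STORE 1  [9]
LOAD 1   [9, -5]
ADD      [4]
PUSH 11  [4, 11]
MUL      [44]
NEG      [-44]
PUSH 1   [-44, 1]
SWAP     [1, -44]
OVER     [1, -44, 1]
MUL      [1, -44]
MUL      [-44]
LOAD 1   [-44, -5]
MUL      [220]
PUSH 4   [220, 4]
LOAD 1   [220, 4, -5]
PUSH 3   [220, 4, -5, 3]
POP      [220, 4, -5]
SWAP     [220, -5, 4]
GT       [220, 0]

-5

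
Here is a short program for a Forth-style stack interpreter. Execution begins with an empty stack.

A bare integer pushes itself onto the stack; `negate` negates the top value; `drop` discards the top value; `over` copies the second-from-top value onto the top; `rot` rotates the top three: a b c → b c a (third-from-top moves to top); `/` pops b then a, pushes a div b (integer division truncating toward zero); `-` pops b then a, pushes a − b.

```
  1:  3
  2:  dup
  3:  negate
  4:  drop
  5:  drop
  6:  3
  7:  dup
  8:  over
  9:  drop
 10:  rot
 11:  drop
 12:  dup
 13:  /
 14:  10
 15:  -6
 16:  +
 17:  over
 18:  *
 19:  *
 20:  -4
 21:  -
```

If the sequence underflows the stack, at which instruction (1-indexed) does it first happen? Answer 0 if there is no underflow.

3      → [3]
dup    → [3, 3]
negate → [3, -3]
drop   → [3]
drop   → []
3      → [3]
dup    → [3, 3]
over   → [3, 3, 3]
drop   → [3, 3]
rot  — needs 3 operands, stack has 2 → underflow

10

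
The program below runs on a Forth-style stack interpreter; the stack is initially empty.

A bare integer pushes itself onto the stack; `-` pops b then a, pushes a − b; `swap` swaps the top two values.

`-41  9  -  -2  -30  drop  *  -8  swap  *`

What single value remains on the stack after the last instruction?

-41  : [-41]
9    : [-41, 9]
-    : [-50]
-2   : [-50, -2]
-30  : [-50, -2, -30]
drop : [-50, -2]
*    : [100]
-8   : [100, -8]
swap : [-8, 100]
*    : [-800]

-800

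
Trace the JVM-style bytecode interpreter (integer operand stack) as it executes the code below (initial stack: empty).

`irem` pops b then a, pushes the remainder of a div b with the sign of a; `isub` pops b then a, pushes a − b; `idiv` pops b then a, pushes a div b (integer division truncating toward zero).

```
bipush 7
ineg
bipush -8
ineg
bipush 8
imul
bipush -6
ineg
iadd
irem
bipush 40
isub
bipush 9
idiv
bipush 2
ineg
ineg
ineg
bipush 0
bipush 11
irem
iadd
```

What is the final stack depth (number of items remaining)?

2

bipush 7  : 7
ineg      : -7
bipush -8 : -7 -8
ineg      : -7 8
bipush 8  : -7 8 8
imul      : -7 64
bipush -6 : -7 64 -6
ineg      : -7 64 6
iadd      : -7 70
irem      : -7
bipush 40 : -7 40
isub      : -47
bipush 9  : -47 9
idiv      : -5
bipush 2  : -5 2
ineg      : -5 -2
ineg      : -5 2
ineg      : -5 -2
bipush 0  : -5 -2 0
bipush 11 : -5 -2 0 11
irem      : -5 -2 0
iadd      : -5 -2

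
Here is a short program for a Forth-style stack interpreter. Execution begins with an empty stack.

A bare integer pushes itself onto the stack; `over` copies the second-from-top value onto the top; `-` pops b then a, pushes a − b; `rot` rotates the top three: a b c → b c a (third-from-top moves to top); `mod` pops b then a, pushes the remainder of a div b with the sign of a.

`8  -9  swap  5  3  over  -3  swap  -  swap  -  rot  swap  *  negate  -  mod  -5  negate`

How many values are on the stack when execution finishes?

2

8      : [8]
-9     : [8, -9]
swap   : [-9, 8]
5      : [-9, 8, 5]
3      : [-9, 8, 5, 3]
over   : [-9, 8, 5, 3, 5]
-3     : [-9, 8, 5, 3, 5, -3]
swap   : [-9, 8, 5, 3, -3, 5]
-      : [-9, 8, 5, 3, -8]
swap   : [-9, 8, 5, -8, 3]
-      : [-9, 8, 5, -11]
rot    : [-9, 5, -11, 8]
swap   : [-9, 5, 8, -11]
*      : [-9, 5, -88]
negate : [-9, 5, 88]
-      : [-9, -83]
mod    : [-9]
-5     : [-9, -5]
negate : [-9, 5]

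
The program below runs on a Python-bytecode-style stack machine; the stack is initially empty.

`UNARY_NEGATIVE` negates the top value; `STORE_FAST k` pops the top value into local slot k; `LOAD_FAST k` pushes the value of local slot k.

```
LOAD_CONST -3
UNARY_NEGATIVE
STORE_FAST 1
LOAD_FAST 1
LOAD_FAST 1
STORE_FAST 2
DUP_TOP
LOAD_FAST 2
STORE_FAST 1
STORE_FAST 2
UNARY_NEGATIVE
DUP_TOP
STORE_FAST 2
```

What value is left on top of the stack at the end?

LOAD_CONST -3  -> [-3]
UNARY_NEGATIVE -> [3]
STORE_FAST 1   -> []
LOAD_FAST 1    -> [3]
LOAD_FAST 1    -> [3, 3]
STORE_FAST 2   -> [3]
DUP_TOP        -> [3, 3]
LOAD_FAST 2    -> [3, 3, 3]
STORE_FAST 1   -> [3, 3]
STORE_FAST 2   -> [3]
UNARY_NEGATIVE -> [-3]
DUP_TOP        -> [-3, -3]
STORE_FAST 2   -> [-3]

-3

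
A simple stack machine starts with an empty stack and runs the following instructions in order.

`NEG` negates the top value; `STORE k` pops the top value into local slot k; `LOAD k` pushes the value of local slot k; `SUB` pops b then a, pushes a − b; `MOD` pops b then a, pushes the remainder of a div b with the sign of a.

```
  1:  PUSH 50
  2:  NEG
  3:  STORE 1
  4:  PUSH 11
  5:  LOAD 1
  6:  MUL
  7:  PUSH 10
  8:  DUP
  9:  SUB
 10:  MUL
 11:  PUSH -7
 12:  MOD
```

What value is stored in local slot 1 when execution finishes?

PUSH 50 -> [50]
NEG     -> [-50]
STORE 1 -> []
PUSH 11 -> [11]
LOAD 1  -> [11, -50]
MUL     -> [-550]
PUSH 10 -> [-550, 10]
DUP     -> [-550, 10, 10]
SUB     -> [-550, 0]
MUL     -> [0]
PUSH -7 -> [0, -7]
MOD     -> [0]

-50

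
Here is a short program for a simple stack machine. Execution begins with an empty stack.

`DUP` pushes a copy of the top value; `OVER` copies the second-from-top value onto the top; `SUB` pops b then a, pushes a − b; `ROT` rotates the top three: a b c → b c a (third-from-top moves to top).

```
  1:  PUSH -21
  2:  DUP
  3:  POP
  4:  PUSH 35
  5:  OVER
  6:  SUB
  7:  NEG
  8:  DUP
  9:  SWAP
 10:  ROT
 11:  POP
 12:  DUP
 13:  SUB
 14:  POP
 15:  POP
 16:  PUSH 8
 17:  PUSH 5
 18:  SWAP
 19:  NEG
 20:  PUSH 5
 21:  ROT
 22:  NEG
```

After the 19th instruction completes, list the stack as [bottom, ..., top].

[5, -8]

PUSH -21  [-21]
DUP       [-21, -21]
POP       [-21]
PUSH 35   [-21, 35]
OVER      [-21, 35, -21]
SUB       [-21, 56]
NEG       [-21, -56]
DUP       [-21, -56, -56]
SWAP      [-21, -56, -56]
ROT       [-56, -56, -21]
POP       [-56, -56]
DUP       [-56, -56, -56]
SUB       [-56, 0]
POP       [-56]
POP       []
PUSH 8    [8]
PUSH 5    [8, 5]
SWAP      [5, 8]
NEG       [5, -8]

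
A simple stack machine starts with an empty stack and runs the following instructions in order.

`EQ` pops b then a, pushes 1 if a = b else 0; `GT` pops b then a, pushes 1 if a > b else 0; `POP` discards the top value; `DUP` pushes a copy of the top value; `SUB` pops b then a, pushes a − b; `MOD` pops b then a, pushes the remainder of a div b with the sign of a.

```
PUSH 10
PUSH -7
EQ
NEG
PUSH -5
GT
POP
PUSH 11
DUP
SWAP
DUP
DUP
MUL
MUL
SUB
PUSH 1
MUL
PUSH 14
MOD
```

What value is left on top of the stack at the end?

-4

PUSH 10 : [10]
PUSH -7 : [10, -7]
EQ      : [0]
NEG     : [0]
PUSH -5 : [0, -5]
GT      : [1]
POP     : []
PUSH 11 : [11]
DUP     : [11, 11]
SWAP    : [11, 11]
DUP     : [11, 11, 11]
DUP     : [11, 11, 11, 11]
MUL     : [11, 11, 121]
MUL     : [11, 1331]
SUB     : [-1320]
PUSH 1  : [-1320, 1]
MUL     : [-1320]
PUSH 14 : [-1320, 14]
MOD     : [-4]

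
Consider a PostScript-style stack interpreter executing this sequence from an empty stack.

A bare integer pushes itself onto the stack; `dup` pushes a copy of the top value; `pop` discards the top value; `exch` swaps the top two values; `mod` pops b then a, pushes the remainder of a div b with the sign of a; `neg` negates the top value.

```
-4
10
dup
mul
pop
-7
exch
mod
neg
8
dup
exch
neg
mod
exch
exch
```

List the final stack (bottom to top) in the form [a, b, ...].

-4   : -4
10   : -4 10
dup  : -4 10 10
mul  : -4 100
pop  : -4
-7   : -4 -7
exch : -7 -4
mod  : -3
neg  : 3
8    : 3 8
dup  : 3 8 8
exch : 3 8 8
neg  : 3 8 -8
mod  : 3 0
exch : 0 3
exch : 3 0

[3, 0]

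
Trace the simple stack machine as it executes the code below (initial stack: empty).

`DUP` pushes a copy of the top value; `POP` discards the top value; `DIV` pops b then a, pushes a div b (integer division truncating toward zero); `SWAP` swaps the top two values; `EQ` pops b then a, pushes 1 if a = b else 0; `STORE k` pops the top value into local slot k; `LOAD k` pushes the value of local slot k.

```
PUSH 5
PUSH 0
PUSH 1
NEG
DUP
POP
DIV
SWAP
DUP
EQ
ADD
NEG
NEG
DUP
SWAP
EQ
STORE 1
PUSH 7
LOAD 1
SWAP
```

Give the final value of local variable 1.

1

PUSH 5   5
PUSH 0   5 0
PUSH 1   5 0 1
NEG      5 0 -1
DUP      5 0 -1 -1
POP      5 0 -1
DIV      5 0
SWAP     0 5
DUP      0 5 5
EQ       0 1
ADD      1
NEG      -1
NEG      1
DUP      1 1
SWAP     1 1
EQ       1
STORE 1  (empty)
PUSH 7   7
LOAD 1   7 1
SWAP     1 7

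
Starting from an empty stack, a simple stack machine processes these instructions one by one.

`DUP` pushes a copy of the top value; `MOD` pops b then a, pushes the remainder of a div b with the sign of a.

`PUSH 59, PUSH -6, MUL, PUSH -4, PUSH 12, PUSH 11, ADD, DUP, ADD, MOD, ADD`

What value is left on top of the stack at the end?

-358

PUSH 59 → [59]
PUSH -6 → [59, -6]
MUL     → [-354]
PUSH -4 → [-354, -4]
PUSH 12 → [-354, -4, 12]
PUSH 11 → [-354, -4, 12, 11]
ADD     → [-354, -4, 23]
DUP     → [-354, -4, 23, 23]
ADD     → [-354, -4, 46]
MOD     → [-354, -4]
ADD     → [-358]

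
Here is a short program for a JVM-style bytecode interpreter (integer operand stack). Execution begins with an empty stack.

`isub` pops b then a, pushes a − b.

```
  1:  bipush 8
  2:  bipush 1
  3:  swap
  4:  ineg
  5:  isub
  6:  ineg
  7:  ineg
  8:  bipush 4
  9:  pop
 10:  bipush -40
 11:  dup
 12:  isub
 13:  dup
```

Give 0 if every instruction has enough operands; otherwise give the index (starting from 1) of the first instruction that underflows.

0

bipush 8    [8]
bipush 1    [8, 1]
swap        [1, 8]
ineg        [1, -8]
isub        [9]
ineg        [-9]
ineg        [9]
bipush 4    [9, 4]
pop         [9]
bipush -40  [9, -40]
dup         [9, -40, -40]
isub        [9, 0]
dup         [9, 0, 0]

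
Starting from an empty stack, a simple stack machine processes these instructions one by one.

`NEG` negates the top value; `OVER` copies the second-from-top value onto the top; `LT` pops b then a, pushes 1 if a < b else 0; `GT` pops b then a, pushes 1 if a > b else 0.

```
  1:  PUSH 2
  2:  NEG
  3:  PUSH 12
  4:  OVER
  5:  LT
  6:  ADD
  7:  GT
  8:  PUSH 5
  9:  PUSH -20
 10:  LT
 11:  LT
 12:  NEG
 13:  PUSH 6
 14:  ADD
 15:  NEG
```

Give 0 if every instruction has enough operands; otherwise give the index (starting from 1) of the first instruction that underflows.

7

PUSH 2  : [2]
NEG     : [-2]
PUSH 12 : [-2, 12]
OVER    : [-2, 12, -2]
LT      : [-2, 0]
ADD     : [-2]
GT  — needs 2 operands, stack has 1 → underflow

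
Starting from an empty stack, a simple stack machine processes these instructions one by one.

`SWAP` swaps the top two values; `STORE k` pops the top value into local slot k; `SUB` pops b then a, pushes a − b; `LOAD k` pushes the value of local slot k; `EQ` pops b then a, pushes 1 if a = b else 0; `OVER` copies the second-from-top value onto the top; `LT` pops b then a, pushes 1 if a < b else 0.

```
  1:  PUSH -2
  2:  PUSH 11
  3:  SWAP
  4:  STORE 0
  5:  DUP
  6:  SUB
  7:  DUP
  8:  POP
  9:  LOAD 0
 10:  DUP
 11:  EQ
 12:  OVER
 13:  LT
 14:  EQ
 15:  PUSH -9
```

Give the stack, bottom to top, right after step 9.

PUSH -2 -> -2
PUSH 11 -> -2 11
SWAP    -> 11 -2
STORE 0 -> 11
DUP     -> 11 11
SUB     -> 0
DUP     -> 0 0
POP     -> 0
LOAD 0  -> 0 -2

[0, -2]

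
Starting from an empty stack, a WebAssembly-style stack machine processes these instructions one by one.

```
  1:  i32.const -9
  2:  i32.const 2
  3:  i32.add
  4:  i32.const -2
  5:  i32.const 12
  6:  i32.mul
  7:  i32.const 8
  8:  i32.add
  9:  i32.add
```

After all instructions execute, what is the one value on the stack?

i32.const -9 → [-9]
i32.const 2  → [-9, 2]
i32.add      → [-7]
i32.const -2 → [-7, -2]
i32.const 12 → [-7, -2, 12]
i32.mul      → [-7, -24]
i32.const 8  → [-7, -24, 8]
i32.add      → [-7, -16]
i32.add      → [-23]

-23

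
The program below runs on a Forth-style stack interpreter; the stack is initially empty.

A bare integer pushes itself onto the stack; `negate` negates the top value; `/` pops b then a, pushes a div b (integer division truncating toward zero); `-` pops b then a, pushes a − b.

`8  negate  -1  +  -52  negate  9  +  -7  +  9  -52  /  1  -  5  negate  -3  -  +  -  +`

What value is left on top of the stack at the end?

8      : 8
negate : -8
-1     : -8 -1
+      : -9
-52    : -9 -52
negate : -9 52
9      : -9 52 9
+      : -9 61
-7     : -9 61 -7
+      : -9 54
9      : -9 54 9
-52    : -9 54 9 -52
/      : -9 54 0
1      : -9 54 0 1
-      : -9 54 -1
5      : -9 54 -1 5
negate : -9 54 -1 -5
-3     : -9 54 -1 -5 -3
-      : -9 54 -1 -2
+      : -9 54 -3
-      : -9 57
+      : 48

48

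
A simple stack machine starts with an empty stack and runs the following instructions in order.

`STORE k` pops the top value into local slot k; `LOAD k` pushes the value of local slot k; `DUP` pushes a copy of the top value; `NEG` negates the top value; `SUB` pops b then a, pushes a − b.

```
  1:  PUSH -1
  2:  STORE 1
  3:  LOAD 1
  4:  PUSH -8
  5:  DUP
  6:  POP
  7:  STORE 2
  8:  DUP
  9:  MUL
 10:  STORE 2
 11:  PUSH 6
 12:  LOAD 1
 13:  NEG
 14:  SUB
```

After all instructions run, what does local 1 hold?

-1

PUSH -1  [-1]
STORE 1  []
LOAD 1   [-1]
PUSH -8  [-1, -8]
DUP      [-1, -8, -8]
POP      [-1, -8]
STORE 2  [-1]
DUP      [-1, -1]
MUL      [1]
STORE 2  []
PUSH 6   [6]
LOAD 1   [6, -1]
NEG      [6, 1]
SUB      [5]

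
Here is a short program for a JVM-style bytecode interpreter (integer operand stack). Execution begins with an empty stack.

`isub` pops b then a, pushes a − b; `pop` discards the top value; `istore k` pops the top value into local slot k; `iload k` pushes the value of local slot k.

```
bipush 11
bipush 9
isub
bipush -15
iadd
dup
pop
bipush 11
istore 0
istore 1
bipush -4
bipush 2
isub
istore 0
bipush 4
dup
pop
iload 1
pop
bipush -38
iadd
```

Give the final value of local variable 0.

-6

bipush 11   [11]
bipush 9    [11, 9]
isub        [2]
bipush -15  [2, -15]
iadd        [-13]
dup         [-13, -13]
pop         [-13]
bipush 11   [-13, 11]
istore 0    [-13]
istore 1    []
bipush -4   [-4]
bipush 2    [-4, 2]
isub        [-6]
istore 0    []
bipush 4    [4]
dup         [4, 4]
pop         [4]
iload 1     [4, -13]
pop         [4]
bipush -38  [4, -38]
iadd        [-34]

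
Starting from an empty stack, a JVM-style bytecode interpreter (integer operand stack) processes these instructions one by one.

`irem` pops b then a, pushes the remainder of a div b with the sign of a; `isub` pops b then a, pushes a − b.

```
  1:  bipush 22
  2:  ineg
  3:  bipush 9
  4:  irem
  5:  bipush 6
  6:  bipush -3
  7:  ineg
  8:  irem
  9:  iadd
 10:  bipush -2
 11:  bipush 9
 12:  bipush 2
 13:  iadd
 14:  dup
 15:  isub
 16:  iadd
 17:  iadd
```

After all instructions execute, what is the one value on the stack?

-6

bipush 22 → 22
ineg      → -22
bipush 9  → -22 9
irem      → -4
bipush 6  → -4 6
bipush -3 → -4 6 -3
ineg      → -4 6 3
irem      → -4 0
iadd      → -4
bipush -2 → -4 -2
bipush 9  → -4 -2 9
bipush 2  → -4 -2 9 2
iadd      → -4 -2 11
dup       → -4 -2 11 11
isub      → -4 -2 0
iadd      → -4 -2
iadd      → -6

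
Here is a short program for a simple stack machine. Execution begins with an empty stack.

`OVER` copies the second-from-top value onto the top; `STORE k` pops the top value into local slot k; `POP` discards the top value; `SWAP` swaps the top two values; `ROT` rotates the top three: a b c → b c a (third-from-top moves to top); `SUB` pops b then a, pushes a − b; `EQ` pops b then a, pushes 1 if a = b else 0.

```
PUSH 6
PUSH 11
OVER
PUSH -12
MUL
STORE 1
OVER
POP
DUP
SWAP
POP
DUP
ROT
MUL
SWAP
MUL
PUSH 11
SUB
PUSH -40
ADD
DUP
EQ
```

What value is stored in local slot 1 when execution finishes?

PUSH 6   -> 6
PUSH 11  -> 6 11
OVER     -> 6 11 6
PUSH -12 -> 6 11 6 -12
MUL      -> 6 11 -72
STORE 1  -> 6 11
OVER     -> 6 11 6
POP      -> 6 11
DUP      -> 6 11 11
SWAP     -> 6 11 11
POP      -> 6 11
DUP      -> 6 11 11
ROT      -> 11 11 6
MUL      -> 11 66
SWAP     -> 66 11
MUL      -> 726
PUSH 11  -> 726 11
SUB      -> 715
PUSH -40 -> 715 -40
ADD      -> 675
DUP      -> 675 675
EQ       -> 1

-72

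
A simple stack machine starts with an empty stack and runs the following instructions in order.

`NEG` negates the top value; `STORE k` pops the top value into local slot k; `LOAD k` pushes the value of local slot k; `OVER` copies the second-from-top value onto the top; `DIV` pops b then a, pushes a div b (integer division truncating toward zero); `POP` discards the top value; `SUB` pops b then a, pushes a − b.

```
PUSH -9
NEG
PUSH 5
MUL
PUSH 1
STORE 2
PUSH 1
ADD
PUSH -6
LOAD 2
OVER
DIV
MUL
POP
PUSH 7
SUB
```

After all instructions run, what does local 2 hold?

1

PUSH -9 → [-9]
NEG     → [9]
PUSH 5  → [9, 5]
MUL     → [45]
PUSH 1  → [45, 1]
STORE 2 → [45]
PUSH 1  → [45, 1]
ADD     → [46]
PUSH -6 → [46, -6]
LOAD 2  → [46, -6, 1]
OVER    → [46, -6, 1, -6]
DIV     → [46, -6, 0]
MUL     → [46, 0]
POP     → [46]
PUSH 7  → [46, 7]
SUB     → [39]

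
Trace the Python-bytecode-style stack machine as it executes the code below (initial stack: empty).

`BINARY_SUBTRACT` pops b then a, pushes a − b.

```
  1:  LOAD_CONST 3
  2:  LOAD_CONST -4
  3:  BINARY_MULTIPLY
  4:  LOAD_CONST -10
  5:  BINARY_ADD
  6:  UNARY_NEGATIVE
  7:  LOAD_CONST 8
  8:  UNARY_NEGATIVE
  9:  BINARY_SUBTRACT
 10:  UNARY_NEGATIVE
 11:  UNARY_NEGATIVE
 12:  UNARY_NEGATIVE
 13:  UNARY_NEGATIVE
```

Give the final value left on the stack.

LOAD_CONST 3    : 3
LOAD_CONST -4   : 3 -4
BINARY_MULTIPLY : -12
LOAD_CONST -10  : -12 -10
BINARY_ADD      : -22
UNARY_NEGATIVE  : 22
LOAD_CONST 8    : 22 8
UNARY_NEGATIVE  : 22 -8
BINARY_SUBTRACT : 30
UNARY_NEGATIVE  : -30
UNARY_NEGATIVE  : 30
UNARY_NEGATIVE  : -30
UNARY_NEGATIVE  : 30

30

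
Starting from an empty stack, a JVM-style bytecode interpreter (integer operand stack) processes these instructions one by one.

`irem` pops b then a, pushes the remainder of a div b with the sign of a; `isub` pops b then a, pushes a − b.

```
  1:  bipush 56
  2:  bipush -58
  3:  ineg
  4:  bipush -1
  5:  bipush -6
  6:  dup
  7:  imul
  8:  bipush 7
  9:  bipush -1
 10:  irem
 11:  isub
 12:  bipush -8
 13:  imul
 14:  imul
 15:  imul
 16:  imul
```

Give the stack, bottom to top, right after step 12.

bipush 56  -> 56
bipush -58 -> 56 -58
ineg       -> 56 58
bipush -1  -> 56 58 -1
bipush -6  -> 56 58 -1 -6
dup        -> 56 58 -1 -6 -6
imul       -> 56 58 -1 36
bipush 7   -> 56 58 -1 36 7
bipush -1  -> 56 58 -1 36 7 -1
irem       -> 56 58 -1 36 0
isub       -> 56 58 -1 36
bipush -8  -> 56 58 -1 36 -8

[56, 58, -1, 36, -8]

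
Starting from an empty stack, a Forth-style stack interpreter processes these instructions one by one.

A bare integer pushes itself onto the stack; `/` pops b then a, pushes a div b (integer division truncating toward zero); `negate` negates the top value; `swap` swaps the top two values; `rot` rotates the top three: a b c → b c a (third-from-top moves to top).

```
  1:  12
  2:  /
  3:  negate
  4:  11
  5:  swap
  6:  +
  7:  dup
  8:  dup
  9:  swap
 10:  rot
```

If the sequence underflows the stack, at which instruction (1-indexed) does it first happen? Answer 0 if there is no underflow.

2

12  12
/  — needs 2 operands, stack has 1 → underflow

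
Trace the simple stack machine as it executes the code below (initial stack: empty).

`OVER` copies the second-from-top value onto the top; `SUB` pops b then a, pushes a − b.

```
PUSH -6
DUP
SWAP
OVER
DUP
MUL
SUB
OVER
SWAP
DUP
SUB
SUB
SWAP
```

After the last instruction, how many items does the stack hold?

2

PUSH -6 : [-6]
DUP     : [-6, -6]
SWAP    : [-6, -6]
OVER    : [-6, -6, -6]
DUP     : [-6, -6, -6, -6]
MUL     : [-6, -6, 36]
SUB     : [-6, -42]
OVER    : [-6, -42, -6]
SWAP    : [-6, -6, -42]
DUP     : [-6, -6, -42, -42]
SUB     : [-6, -6, 0]
SUB     : [-6, -6]
SWAP    : [-6, -6]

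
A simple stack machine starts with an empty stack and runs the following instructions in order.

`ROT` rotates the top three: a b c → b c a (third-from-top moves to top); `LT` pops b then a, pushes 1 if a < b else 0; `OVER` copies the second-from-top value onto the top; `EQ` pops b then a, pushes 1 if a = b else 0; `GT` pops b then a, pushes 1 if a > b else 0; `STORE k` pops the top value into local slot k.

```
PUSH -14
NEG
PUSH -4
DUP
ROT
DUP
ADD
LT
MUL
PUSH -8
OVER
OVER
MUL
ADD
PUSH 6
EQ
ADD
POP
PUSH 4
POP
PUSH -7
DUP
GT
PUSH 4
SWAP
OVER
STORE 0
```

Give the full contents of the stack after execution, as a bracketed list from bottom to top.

PUSH -14 → [-14]
NEG      → [14]
PUSH -4  → [14, -4]
DUP      → [14, -4, -4]
ROT      → [-4, -4, 14]
DUP      → [-4, -4, 14, 14]
ADD      → [-4, -4, 28]
LT       → [-4, 1]
MUL      → [-4]
PUSH -8  → [-4, -8]
OVER     → [-4, -8, -4]
OVER     → [-4, -8, -4, -8]
MUL      → [-4, -8, 32]
ADD      → [-4, 24]
PUSH 6   → [-4, 24, 6]
EQ       → [-4, 0]
ADD      → [-4]
POP      → []
PUSH 4   → [4]
POP      → []
PUSH -7  → [-7]
DUP      → [-7, -7]
GT       → [0]
PUSH 4   → [0, 4]
SWAP     → [4, 0]
OVER     → [4, 0, 4]
STORE 0  → [4, 0]

[4, 0]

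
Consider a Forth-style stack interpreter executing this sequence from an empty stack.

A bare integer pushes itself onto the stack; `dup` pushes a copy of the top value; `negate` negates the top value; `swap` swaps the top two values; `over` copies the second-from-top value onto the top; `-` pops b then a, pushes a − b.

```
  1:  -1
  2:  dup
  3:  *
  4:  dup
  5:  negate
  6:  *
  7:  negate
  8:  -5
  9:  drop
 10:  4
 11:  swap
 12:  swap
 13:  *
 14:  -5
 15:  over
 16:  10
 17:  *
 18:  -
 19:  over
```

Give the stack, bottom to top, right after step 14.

[4, -5]

-1     -> [-1]
dup    -> [-1, -1]
*      -> [1]
dup    -> [1, 1]
negate -> [1, -1]
*      -> [-1]
negate -> [1]
-5     -> [1, -5]
drop   -> [1]
4      -> [1, 4]
swap   -> [4, 1]
swap   -> [1, 4]
*      -> [4]
-5     -> [4, -5]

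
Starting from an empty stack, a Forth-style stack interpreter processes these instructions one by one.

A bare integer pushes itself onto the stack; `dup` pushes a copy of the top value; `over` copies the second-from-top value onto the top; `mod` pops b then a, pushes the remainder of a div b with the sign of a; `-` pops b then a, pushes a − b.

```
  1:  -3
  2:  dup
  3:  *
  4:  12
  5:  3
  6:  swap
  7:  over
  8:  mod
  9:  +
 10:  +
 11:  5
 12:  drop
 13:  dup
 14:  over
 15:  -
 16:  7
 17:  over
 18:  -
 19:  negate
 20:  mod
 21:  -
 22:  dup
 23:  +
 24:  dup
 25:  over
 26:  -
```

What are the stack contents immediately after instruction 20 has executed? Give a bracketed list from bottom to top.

-3     -> [-3]
dup    -> [-3, -3]
*      -> [9]
12     -> [9, 12]
3      -> [9, 12, 3]
swap   -> [9, 3, 12]
over   -> [9, 3, 12, 3]
mod    -> [9, 3, 0]
+      -> [9, 3]
+      -> [12]
5      -> [12, 5]
drop   -> [12]
dup    -> [12, 12]
over   -> [12, 12, 12]
-      -> [12, 0]
7      -> [12, 0, 7]
over   -> [12, 0, 7, 0]
-      -> [12, 0, 7]
negate -> [12, 0, -7]
mod    -> [12, 0]

[12, 0]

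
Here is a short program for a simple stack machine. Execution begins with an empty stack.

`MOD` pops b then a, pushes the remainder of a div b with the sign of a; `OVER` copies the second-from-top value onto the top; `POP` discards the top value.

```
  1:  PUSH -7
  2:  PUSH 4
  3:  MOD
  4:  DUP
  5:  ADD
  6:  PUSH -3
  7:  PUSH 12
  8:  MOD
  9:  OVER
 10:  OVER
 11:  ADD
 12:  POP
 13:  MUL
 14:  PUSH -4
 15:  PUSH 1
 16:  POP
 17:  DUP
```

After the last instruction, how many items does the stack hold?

3

PUSH -7 → -7
PUSH 4  → -7 4
MOD     → -3
DUP     → -3 -3
ADD     → -6
PUSH -3 → -6 -3
PUSH 12 → -6 -3 12
MOD     → -6 -3
OVER    → -6 -3 -6
OVER    → -6 -3 -6 -3
ADD     → -6 -3 -9
POP     → -6 -3
MUL     → 18
PUSH -4 → 18 -4
PUSH 1  → 18 -4 1
POP     → 18 -4
DUP     → 18 -4 -4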